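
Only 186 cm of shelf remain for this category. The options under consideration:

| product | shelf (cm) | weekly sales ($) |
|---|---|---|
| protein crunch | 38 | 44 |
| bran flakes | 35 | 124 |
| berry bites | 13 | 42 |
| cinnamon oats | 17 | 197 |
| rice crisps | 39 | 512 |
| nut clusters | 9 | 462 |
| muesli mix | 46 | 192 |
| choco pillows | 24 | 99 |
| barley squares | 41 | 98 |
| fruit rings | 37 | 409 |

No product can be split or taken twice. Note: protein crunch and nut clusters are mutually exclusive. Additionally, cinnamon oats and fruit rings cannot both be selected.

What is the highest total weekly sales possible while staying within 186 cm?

1741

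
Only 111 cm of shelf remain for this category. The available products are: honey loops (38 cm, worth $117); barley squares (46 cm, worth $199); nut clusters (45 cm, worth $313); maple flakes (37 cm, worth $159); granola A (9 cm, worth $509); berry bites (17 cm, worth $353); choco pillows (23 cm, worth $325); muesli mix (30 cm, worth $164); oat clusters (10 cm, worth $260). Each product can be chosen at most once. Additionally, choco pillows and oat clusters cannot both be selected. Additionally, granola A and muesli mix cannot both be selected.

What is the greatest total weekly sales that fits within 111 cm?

1500

By weekly sales per cm: granola A 56.56, oat clusters 26.00, berry bites 20.76 lead.
Best packing: nut clusters + granola A + berry bites + choco pillows — 94 cm, 1500 total.
Next best is nut clusters + granola A + berry bites + oat clusters at 1435 (81 cm) — short by 65.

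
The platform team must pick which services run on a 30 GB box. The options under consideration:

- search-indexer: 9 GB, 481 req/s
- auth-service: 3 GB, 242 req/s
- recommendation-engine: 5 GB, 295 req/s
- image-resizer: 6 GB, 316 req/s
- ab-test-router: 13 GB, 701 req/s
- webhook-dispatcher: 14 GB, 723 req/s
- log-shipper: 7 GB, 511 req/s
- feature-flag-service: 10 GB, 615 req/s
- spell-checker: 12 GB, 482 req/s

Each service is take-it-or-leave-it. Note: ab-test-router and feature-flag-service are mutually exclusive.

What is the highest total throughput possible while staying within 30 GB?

1849

Greedy by ratio would take auth-service + recommendation-engine + log-shipper + feature-flag-service: 25 GB used, total 1663.
Replace recommendation-engine with search-indexer: the trade gains 186 net, giving 1849 at 29 GB.
Nothing else feasible within 30 GB beats 1849.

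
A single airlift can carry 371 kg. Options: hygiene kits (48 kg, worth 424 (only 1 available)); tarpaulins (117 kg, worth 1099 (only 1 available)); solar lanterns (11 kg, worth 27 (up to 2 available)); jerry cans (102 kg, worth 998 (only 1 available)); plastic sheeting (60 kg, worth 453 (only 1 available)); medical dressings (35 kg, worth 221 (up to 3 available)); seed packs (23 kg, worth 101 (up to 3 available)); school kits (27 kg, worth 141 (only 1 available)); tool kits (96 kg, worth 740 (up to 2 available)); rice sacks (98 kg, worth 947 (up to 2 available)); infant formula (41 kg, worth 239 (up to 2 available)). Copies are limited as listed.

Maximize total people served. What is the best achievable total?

A density-first pass picks hygiene kits + jerry cans + seed packs + 2×rice sacks — 3417 at 369 kg.
Replace seed packs and rice sacks with tarpaulins: the trade gains 51 net, giving 3468 at 365 kg.

3468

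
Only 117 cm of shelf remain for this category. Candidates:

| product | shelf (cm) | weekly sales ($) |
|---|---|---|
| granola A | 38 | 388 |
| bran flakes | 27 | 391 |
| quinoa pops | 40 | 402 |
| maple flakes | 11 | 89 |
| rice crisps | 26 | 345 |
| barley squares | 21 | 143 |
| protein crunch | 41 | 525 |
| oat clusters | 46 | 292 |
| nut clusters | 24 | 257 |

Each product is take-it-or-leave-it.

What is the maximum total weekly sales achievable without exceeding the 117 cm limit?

By weekly sales per cm: bran flakes 14.48, rice crisps 13.27, protein crunch 12.80 lead.
A density-first pass picks bran flakes + maple flakes + rice crisps + protein crunch — 1350 at 105 cm.
Replace maple flakes with barley squares: the trade gains 54 net, giving 1404 at 115 cm.
The closest alternative, bran flakes + quinoa pops + rice crisps + nut clusters, reaches only 1395.

1404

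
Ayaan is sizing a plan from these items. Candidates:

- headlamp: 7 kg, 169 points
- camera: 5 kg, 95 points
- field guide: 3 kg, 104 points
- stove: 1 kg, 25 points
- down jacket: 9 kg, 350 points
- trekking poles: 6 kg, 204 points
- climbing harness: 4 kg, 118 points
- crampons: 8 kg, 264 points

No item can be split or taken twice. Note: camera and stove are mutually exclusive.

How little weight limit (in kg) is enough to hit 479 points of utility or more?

13

Need the lightest bundle worth ≥ 479.
field guide + stove + down jacket reaches 479 using 13 kg.
Below 13 kg the best achievable stays under 479.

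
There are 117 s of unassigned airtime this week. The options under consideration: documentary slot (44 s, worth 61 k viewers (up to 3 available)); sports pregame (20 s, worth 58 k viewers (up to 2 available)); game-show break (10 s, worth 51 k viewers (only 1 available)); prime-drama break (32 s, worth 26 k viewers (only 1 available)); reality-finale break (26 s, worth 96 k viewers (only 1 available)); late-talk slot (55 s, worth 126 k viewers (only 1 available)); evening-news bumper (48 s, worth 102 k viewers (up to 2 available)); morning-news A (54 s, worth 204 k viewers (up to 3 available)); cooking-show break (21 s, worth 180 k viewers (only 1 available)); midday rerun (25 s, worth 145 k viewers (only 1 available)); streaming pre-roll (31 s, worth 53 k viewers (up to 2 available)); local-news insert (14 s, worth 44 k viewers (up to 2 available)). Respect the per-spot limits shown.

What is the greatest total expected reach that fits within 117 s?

Density check — cooking-show break 8.57, midday rerun 5.80, game-show break 5.10 are the best per s.
Best packing: game-show break + morning-news A + cooking-show break + midday rerun — 110 s, 580 total.

580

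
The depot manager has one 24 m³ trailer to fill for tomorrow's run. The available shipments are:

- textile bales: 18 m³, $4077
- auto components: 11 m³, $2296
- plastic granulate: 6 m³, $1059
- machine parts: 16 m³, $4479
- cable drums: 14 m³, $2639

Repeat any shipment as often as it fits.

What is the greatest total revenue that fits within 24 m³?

Taking plastic granulate + machine parts: 22 m³ used, 5538 in revenue.
Every other selection either busts 24 m³ or fails to beat 5538.

5538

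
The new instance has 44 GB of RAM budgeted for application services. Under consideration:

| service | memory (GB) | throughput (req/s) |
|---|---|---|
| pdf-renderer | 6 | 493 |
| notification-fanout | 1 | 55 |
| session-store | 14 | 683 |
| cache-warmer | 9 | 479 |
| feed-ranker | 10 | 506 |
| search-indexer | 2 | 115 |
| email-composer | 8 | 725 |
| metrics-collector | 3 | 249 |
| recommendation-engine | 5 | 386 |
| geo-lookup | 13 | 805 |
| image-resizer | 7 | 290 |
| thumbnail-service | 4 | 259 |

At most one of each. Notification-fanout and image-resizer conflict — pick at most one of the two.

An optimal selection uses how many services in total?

6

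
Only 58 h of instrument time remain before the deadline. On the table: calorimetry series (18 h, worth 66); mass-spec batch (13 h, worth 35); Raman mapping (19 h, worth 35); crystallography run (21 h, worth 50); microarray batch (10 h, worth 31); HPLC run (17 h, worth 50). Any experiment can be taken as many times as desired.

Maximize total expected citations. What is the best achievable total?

198

Ranking by ratio (expected citations/h): calorimetry series 3.67, microarray batch 3.10, HPLC run 2.94, mass-spec batch 2.69.
The ratio ordering already packs tightly: 3×calorimetry series, 54 h, 198.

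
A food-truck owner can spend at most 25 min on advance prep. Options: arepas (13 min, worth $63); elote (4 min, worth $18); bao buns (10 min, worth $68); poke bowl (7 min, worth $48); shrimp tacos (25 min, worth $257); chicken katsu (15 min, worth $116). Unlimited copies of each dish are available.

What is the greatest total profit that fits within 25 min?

257

Shrimp tacos uses 25 of the 25 min and totals 257.
Nothing else within 25 min beats 257.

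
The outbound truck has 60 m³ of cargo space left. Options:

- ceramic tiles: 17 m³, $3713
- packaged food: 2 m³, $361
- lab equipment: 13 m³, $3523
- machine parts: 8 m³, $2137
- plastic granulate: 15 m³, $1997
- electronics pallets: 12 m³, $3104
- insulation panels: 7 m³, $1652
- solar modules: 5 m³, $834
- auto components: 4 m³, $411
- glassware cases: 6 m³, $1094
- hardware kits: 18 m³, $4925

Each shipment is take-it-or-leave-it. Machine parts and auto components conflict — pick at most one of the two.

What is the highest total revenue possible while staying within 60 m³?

Packaged food + lab equipment + machine parts + electronics pallets + insulation panels + hardware kits uses 60 of the 60 m³ and totals 15702.

15702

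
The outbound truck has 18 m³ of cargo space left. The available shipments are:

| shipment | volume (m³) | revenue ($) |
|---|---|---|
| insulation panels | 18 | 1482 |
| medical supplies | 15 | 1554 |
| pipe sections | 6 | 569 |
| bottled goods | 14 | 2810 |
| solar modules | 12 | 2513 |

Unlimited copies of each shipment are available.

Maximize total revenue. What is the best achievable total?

3082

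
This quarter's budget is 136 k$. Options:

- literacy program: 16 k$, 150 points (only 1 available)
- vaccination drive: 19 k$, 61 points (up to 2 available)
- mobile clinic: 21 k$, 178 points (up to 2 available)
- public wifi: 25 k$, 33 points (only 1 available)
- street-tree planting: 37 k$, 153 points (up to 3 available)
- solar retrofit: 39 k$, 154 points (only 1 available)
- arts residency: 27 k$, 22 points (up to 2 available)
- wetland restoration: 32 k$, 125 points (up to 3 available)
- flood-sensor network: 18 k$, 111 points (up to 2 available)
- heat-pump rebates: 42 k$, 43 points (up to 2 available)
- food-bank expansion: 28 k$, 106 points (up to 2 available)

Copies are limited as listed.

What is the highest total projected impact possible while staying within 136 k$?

By projected impact per k$: literacy program 9.38, mobile clinic 8.48, flood-sensor network 6.17, street-tree planting 4.14 lead.
Taking the top-ratio projects first gives literacy program + 2×mobile clinic + street-tree planting + 2×flood-sensor network for 881 (131 k$).
The 37 k$ tied up in street-tree planting is better spent on solar retrofit — total rises to 882 (133 k$).

882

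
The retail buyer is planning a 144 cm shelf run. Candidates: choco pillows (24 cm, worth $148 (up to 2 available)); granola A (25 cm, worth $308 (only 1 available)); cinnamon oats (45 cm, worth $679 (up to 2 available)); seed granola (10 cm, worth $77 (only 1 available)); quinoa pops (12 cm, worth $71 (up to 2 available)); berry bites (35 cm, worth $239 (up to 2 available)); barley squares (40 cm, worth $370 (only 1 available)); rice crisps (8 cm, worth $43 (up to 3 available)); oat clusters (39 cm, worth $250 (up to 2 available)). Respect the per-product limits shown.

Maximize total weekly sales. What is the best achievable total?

1829

Taking the top-ratio products first gives granola A + 2×cinnamon oats + seed granola + quinoa pops for 1814 (137 cm).
The 12 cm tied up in quinoa pops is better spent on 2×rice crisps — total rises to 1829 (141 cm).
That's the maximum — no swap from here does better than 1829.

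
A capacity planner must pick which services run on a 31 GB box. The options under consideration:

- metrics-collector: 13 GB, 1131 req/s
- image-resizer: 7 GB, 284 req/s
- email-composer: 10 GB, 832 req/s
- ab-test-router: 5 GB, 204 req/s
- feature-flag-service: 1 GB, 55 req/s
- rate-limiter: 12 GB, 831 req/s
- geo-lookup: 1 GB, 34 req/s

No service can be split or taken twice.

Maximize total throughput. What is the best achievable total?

2302

Density check — metrics-collector 87.00, email-composer 83.20, rate-limiter 69.25 are the best per GB.
A density-first pass picks metrics-collector + email-composer + ab-test-router + feature-flag-service + geo-lookup — 2256 at 30 GB.
Replace ab-test-router and geo-lookup with image-resizer: the trade gains 46 net, giving 2302 at 31 GB.
Runner-up metrics-collector + image-resizer + email-composer + geo-lookup tops out at 2281.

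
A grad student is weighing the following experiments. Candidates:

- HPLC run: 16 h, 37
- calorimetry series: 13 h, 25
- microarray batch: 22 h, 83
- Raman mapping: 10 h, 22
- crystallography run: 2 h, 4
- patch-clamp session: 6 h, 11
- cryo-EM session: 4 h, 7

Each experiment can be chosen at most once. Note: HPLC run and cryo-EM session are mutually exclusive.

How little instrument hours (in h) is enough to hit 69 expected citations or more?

22

Look for the lowest-instrument combination reaching 69.
microarray batch: 83 expected citations at 22 h.
No combination under 22 h hits 69.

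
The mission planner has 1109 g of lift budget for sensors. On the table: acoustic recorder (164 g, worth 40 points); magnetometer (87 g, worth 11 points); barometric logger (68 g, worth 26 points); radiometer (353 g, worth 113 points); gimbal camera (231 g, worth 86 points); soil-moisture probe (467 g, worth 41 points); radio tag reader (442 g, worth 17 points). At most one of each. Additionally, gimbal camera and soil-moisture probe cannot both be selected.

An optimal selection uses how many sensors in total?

5

Optimal total is 276.
One optimal bundle: acoustic recorder + magnetometer + barometric logger + radiometer + gimbal camera (903 g).
Any selection reaching 276 contains exactly 5 sensors.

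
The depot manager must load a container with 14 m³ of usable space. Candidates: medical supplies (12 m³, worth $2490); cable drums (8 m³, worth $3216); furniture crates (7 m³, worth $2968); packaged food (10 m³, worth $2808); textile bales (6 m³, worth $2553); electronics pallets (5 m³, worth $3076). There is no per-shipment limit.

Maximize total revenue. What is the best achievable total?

Ranking by ratio (revenue/m³): electronics pallets 615.20, textile bales 425.50, furniture crates 424.00.
Greedy by ratio would take 2×electronics pallets: 10 m³ used, total 6152.
The 5 m³ tied up in electronics pallets is better spent on cable drums — total rises to 6292 (13 m³).

6292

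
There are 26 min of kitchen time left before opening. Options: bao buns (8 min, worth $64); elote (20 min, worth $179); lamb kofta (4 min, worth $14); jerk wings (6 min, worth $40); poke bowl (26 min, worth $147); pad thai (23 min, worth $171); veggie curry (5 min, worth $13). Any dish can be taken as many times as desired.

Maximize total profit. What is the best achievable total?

219

Best packing: elote + jerk wings — 26 min, 219 total.
No other feasible combination exceeds 219.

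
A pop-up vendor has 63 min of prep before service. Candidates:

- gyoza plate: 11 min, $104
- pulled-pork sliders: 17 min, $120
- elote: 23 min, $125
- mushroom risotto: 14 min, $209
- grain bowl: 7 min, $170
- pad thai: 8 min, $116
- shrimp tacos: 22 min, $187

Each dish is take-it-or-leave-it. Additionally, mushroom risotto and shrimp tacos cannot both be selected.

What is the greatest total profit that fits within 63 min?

Ranking by ratio (profit/min): grain bowl 24.29, mushroom risotto 14.93, pad thai 14.50, gyoza plate 9.45.
Best packing: gyoza plate + elote + mushroom risotto + grain bowl + pad thai — 63 min, 724 total.

724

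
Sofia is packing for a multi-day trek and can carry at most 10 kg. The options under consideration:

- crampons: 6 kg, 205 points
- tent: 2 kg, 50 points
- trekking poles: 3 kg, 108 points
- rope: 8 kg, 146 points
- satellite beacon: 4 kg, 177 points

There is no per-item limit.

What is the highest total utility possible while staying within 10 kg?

404

By utility per kg: satellite beacon 44.25, trekking poles 36.00, crampons 34.17, tent 25.00 lead.
Taking tent + 2×satellite beacon: 10 kg used, 404 in utility.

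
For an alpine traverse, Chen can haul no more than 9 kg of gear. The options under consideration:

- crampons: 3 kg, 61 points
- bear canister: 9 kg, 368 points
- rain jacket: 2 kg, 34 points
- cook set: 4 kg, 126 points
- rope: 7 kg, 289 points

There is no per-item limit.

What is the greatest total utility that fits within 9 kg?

368

Greedy by ratio would take rain jacket + rope: 9 kg used, total 323.
Dropping rain jacket and rope frees 9 kg; slotting in bear canister (9 kg) lifts the total to 368 at 9 kg.
No other feasible combination exceeds 368.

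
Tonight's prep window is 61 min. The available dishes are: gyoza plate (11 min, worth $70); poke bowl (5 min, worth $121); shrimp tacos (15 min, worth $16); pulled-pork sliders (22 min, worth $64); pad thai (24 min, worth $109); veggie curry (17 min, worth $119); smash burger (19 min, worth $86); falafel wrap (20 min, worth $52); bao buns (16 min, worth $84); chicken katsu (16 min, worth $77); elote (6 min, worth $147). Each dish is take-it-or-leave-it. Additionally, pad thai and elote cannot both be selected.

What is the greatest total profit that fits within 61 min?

Greedy by ratio would take gyoza plate + poke bowl + veggie curry + bao buns + elote: 55 min used, total 541.
Replace gyoza plate with chicken katsu: the trade gains 7 net, giving 548 at 60 min.
That's the maximum — no feasible swap from here does better than 548.

548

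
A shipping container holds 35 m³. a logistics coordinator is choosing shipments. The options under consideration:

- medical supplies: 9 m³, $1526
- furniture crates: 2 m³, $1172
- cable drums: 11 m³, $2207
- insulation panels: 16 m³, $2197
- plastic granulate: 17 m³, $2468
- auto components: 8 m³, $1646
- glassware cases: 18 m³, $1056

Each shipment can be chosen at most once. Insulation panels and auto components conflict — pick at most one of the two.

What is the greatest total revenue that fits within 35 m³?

6551

Medical supplies + furniture crates + cable drums + auto components uses 30 of the 35 m³ and totals 6551.
That's the maximum — no feasible swap from here does better than 6551.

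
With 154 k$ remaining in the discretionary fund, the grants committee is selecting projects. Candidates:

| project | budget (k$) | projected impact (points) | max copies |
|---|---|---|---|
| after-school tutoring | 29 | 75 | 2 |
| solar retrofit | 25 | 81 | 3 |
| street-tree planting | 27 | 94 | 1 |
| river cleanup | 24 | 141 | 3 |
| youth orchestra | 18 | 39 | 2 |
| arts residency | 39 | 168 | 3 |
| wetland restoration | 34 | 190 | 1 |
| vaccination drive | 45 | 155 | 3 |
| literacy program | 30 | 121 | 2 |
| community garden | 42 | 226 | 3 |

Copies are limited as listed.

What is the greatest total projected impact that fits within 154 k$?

Taking 3×river cleanup + wetland restoration + community garden: 148 k$ used, 839 in projected impact.
That's the maximum — no swap from here does better than 839.

839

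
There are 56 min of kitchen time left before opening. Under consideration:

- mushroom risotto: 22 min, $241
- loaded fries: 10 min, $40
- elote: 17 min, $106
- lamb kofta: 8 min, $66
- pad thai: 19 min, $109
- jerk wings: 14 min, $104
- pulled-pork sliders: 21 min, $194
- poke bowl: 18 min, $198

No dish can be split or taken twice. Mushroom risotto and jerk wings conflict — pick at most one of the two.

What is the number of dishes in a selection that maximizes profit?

Best achievable profit is 505.
mushroom risotto + lamb kofta + poke bowl hits 505 at 48 min.
All optima have 3 dishes.

3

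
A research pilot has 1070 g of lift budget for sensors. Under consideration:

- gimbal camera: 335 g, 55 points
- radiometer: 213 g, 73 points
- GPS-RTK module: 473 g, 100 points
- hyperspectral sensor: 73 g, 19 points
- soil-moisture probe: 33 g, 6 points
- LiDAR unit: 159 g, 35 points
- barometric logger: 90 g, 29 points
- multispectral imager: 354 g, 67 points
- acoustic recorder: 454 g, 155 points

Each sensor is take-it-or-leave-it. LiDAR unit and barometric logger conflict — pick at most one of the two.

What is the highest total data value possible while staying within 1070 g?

By data value per g: radiometer 0.34, acoustic recorder 0.34, barometric logger 0.32, hyperspectral sensor 0.26 lead.
Radiometer + soil-moisture probe + multispectral imager + acoustic recorder uses 1054 of the 1070 g and totals 301.
Nothing else feasible within 1070 g beats 301.

301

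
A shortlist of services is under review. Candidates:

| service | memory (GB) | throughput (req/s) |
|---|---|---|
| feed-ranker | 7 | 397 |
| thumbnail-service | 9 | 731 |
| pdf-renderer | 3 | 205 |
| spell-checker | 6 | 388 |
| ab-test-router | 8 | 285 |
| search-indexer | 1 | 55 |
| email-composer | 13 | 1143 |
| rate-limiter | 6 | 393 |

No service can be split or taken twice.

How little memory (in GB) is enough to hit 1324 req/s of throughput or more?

16

Need the lightest bundle worth ≥ 1324.
pdf-renderer + email-composer: 1348 throughput at 16 GB.
No combination under 16 GB hits 1324.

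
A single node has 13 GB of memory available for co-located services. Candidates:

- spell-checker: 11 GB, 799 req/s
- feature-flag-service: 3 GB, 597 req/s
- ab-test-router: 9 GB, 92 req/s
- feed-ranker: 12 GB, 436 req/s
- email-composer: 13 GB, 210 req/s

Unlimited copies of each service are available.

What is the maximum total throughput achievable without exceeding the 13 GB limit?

4×feature-flag-service uses 12 of the 13 GB and totals 2388.
Every other selection either busts 13 GB or fails to beat 2388.

2388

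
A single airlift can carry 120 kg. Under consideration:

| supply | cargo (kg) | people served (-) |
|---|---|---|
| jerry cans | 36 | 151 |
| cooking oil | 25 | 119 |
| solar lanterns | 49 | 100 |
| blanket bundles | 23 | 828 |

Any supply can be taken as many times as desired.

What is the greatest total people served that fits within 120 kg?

4140

By people served per kg: blanket bundles 36.00, cooking oil 4.76, jerry cans 4.19, solar lanterns 2.04 lead.
Best packing: 5×blanket bundles — 115 kg, 4140 total.
The spare 5 kg is too small for any remaining supply, and no exchange beats 4140.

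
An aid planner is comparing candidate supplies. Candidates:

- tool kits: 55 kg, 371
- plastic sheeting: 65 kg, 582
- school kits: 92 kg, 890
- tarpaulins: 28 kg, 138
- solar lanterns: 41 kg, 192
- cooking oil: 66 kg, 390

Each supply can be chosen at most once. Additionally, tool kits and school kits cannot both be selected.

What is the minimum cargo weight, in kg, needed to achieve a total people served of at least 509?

65

Look for the lowest-cargo combination reaching 509.
plastic sheeting reaches 582 using 65 kg.
No combination under 65 kg hits 509.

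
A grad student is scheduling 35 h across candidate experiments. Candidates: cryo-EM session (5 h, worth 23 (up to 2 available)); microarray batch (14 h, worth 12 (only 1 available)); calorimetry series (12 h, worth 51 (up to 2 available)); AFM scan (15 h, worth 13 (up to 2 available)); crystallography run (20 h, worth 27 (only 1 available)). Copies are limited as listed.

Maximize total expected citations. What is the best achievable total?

148

By expected citations per h: cryo-EM session 4.60, calorimetry series 4.25, crystallography run 1.35 lead.
Taking 2×cryo-EM session + 2×calorimetry series: 34 h used, 148 in expected citations.
No other feasible combination exceeds 148.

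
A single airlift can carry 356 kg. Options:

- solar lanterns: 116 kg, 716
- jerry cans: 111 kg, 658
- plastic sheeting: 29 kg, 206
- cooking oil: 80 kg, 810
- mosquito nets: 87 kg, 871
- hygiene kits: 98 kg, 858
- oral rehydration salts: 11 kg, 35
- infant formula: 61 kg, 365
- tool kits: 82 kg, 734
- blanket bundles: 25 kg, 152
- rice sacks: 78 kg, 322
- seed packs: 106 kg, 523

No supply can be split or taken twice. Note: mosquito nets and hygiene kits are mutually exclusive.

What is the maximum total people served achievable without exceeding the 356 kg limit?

Ranking by ratio (people served/kg): cooking oil 10.12, mosquito nets 10.01, tool kits 8.95, hygiene kits 8.76.
Taking plastic sheeting + cooking oil + mosquito nets + oral rehydration salts + infant formula + tool kits: 350 kg used, 3021 in people served.
That's the maximum — no feasible swap from here does better than 3021.

3021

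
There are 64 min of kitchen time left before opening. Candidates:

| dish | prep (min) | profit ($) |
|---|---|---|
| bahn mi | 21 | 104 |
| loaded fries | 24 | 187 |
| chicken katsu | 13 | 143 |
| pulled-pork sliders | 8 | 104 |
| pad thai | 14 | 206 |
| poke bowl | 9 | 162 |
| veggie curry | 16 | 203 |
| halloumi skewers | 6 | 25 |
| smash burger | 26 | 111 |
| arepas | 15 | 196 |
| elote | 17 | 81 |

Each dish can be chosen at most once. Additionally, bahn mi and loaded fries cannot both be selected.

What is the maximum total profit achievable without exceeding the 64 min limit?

By profit per min: poke bowl 18.00, pad thai 14.71, arepas 13.07, pulled-pork sliders 13.00 lead.
Best packing: pulled-pork sliders + pad thai + poke bowl + veggie curry + arepas — 62 min, 871 total.

871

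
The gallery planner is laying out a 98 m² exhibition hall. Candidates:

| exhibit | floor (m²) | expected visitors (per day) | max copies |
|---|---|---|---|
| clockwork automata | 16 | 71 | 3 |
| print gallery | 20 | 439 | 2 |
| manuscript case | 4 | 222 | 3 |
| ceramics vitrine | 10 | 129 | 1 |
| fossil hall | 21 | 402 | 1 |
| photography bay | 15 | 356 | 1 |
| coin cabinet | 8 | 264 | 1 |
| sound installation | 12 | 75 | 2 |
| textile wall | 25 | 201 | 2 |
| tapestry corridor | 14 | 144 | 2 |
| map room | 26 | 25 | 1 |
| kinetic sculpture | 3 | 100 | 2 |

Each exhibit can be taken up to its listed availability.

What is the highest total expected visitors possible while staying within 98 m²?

2566

A density-first pass picks 2×print gallery + 3×manuscript case + ceramics vitrine + photography bay + coin cabinet + 2×kinetic sculpture — 2493 at 91 m².
The 16 m² tied up in ceramics vitrine and 2×kinetic sculpture is better spent on fossil hall — total rises to 2566 (96 m²).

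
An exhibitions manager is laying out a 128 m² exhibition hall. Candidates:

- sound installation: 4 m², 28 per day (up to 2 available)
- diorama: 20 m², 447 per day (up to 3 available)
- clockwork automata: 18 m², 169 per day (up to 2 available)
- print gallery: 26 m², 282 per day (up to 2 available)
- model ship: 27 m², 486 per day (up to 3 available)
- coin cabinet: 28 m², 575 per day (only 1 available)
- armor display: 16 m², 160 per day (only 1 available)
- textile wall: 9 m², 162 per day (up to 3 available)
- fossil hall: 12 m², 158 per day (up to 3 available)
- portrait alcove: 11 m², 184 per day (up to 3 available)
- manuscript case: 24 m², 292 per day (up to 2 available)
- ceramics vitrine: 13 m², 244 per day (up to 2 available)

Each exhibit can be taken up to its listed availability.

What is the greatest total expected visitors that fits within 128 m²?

A density-first pass picks sound installation + 3×diorama + coin cabinet + textile wall + 2×ceramics vitrine — 2594 at 127 m².
Dropping sound installation and ceramics vitrine frees 17 m²; slotting in 2×textile wall (18 m²) lifts the total to 2646 at 128 m².
No other feasible combination exceeds 2646.

2646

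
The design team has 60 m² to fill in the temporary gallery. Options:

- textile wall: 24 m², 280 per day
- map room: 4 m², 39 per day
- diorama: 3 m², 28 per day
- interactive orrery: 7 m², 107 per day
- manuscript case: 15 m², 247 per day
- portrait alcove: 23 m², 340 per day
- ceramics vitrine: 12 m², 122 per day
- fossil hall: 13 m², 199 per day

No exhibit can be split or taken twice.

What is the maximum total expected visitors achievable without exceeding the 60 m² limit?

Ranking by ratio (expected visitors/m²): manuscript case 16.47, fossil hall 15.31, interactive orrery 15.29.
Taking interactive orrery + manuscript case + portrait alcove + fossil hall: 58 m² used, 893 in expected visitors.
Runner-up map room + diorama + manuscript case + portrait alcove + fossil hall tops out at 853.

893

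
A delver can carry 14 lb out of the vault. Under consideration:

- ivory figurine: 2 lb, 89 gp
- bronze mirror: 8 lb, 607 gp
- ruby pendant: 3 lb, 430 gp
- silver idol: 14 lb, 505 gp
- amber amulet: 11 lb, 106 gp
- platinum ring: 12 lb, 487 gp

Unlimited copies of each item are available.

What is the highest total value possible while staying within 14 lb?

1809

Taking ivory figurine + 4×ruby pendant: 14 lb used, 1809 in value.
Nothing else within 14 lb beats 1809.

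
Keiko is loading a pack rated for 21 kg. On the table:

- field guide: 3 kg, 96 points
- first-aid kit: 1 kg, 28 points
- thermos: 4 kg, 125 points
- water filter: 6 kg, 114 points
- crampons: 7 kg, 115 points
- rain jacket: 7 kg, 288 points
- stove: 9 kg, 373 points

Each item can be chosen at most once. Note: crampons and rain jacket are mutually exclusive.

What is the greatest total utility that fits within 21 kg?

Density check — stove 41.44, rain jacket 41.14, field guide 32.00, thermos 31.25 are the best per kg.
Taking the top-ratio items first gives field guide + first-aid kit + rain jacket + stove for 785 (20 kg).
The 3 kg tied up in field guide is better spent on thermos — total rises to 814 (21 kg).
An exhaustive check of the 128 subsets confirms 814.

814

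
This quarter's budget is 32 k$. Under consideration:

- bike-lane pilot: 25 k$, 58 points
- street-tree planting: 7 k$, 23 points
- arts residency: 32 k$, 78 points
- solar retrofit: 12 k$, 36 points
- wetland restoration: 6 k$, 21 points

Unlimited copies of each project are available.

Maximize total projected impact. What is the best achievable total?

109

The ratio heuristic lands on 5×wetland restoration (105) but leaves 2 k$ idle.
Dropping 2×wetland restoration frees 12 k$; slotting in 2×street-tree planting (14 k$) lifts the total to 109 at 32 k$.
No other feasible combination exceeds 109.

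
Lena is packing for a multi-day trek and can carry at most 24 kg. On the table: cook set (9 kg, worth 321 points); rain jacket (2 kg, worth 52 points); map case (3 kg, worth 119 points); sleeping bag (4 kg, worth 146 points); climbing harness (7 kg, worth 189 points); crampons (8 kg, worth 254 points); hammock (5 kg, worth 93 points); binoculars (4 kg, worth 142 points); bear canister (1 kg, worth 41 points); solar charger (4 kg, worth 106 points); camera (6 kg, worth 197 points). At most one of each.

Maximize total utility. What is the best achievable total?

By utility per kg: bear canister 41.00, map case 39.67, sleeping bag 36.50 lead.
Greedy by ratio would take cook set + rain jacket + map case + sleeping bag + binoculars + bear canister: 23 kg used, total 821.
Replace rain jacket and map case with camera: the trade gains 26 net, giving 847 at 24 kg.

847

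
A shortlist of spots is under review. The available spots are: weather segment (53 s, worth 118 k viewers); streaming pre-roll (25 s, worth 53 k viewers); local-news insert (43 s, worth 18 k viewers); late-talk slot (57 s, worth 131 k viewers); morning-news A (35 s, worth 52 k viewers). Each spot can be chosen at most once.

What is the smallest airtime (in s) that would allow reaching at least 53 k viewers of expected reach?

Minimise s subject to total expected reach ≥ 53.
Taking streaming pre-roll gives 53 (≥ 53) for 25 s.
Below 25 s the best achievable stays under 53.

25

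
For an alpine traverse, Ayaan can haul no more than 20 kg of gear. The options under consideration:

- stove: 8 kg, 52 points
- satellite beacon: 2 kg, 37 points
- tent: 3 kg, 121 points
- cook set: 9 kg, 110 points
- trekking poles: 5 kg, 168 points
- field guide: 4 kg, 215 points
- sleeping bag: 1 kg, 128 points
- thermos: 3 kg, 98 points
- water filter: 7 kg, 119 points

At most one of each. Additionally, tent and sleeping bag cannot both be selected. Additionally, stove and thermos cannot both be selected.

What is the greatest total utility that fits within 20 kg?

728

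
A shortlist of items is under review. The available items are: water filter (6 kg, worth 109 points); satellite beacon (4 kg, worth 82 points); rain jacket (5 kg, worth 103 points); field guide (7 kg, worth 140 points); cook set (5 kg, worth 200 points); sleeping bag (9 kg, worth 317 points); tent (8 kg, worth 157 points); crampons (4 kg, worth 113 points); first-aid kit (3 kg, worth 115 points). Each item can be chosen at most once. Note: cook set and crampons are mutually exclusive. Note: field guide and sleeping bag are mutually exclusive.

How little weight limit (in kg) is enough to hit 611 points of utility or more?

17

Need the lightest bundle worth ≥ 611.
Taking cook set + sleeping bag + first-aid kit gives 632 (≥ 611) for 17 kg.
Any bundle with less than 17 kg falls short of 611.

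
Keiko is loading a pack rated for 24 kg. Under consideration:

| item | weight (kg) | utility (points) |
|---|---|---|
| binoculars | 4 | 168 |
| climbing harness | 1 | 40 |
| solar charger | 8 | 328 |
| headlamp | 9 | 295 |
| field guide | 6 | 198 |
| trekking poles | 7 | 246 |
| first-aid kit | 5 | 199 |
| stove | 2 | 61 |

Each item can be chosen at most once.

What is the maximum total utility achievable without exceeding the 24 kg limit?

941

Greedy by ratio would take binoculars + climbing harness + solar charger + field guide + first-aid kit: 24 kg used, total 933.
Replace climbing harness and field guide with trekking poles: the trade gains 8 net, giving 941 at 24 kg.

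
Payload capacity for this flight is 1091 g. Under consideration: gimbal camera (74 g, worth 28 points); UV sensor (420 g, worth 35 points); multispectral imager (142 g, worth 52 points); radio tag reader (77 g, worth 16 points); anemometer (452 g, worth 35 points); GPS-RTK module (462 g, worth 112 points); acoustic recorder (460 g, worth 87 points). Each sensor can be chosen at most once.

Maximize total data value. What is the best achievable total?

251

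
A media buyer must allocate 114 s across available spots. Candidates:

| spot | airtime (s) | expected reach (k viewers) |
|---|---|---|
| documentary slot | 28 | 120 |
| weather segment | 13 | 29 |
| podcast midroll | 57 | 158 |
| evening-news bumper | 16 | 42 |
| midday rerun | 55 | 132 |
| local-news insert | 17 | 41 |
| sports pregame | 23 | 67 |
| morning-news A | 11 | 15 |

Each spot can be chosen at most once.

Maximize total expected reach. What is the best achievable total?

A density-first pass picks documentary slot + podcast midroll + sports pregame — 345 at 108 s.
Replace sports pregame with weather segment + evening-news bumper: the trade gains 4 net, giving 349 at 114 s.
That's the maximum — no swap from here does better than 349.

349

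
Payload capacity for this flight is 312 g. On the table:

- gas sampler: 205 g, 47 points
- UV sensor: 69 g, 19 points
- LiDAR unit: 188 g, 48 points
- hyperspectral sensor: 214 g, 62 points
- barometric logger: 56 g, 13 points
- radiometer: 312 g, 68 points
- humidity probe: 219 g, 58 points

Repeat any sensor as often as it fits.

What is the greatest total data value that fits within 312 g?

81

Density check — hyperspectral sensor 0.29, UV sensor 0.28, humidity probe 0.26, LiDAR unit 0.26 are the best per g.
Best packing: UV sensor + hyperspectral sensor — 283 g, 81 total.
Nothing else within 312 g beats 81.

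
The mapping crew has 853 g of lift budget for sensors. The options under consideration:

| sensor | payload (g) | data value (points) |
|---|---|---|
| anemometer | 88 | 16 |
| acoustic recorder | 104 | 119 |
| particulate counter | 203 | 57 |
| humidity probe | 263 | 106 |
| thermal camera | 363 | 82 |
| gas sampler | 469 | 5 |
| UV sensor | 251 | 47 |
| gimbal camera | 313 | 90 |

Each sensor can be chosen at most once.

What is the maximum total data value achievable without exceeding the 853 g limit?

The ratio ordering already packs tightly: anemometer + acoustic recorder + humidity probe + gimbal camera, 768 g, 331.
An exhaustive check of the 256 subsets confirms 331.

331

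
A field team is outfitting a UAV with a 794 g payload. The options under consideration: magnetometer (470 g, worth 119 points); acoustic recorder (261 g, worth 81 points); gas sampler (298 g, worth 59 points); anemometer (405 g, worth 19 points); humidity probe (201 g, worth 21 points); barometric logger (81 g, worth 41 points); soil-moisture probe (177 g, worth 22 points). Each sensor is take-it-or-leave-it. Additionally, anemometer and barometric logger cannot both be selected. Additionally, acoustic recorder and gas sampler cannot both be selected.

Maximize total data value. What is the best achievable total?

200

Magnetometer + acoustic recorder uses 731 of the 794 g and totals 200.
Next best is magnetometer + barometric logger + soil-moisture probe at 182 (728 g) — short by 18.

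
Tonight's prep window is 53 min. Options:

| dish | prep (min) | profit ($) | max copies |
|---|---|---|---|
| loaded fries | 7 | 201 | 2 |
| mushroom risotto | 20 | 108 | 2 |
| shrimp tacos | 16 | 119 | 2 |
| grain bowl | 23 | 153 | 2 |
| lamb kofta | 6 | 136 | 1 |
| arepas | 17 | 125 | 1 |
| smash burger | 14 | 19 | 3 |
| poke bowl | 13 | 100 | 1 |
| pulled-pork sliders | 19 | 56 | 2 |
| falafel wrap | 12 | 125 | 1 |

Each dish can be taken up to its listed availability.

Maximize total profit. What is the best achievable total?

Ranking by ratio (profit/min): loaded fries 28.71, lamb kofta 22.67, falafel wrap 10.42.
A density-first pass picks 2×loaded fries + lamb kofta + poke bowl + falafel wrap — 763 at 45 min.
The 13 min tied up in poke bowl is better spent on arepas — total rises to 788 (49 min).
Nothing else within 53 min beats 788.

788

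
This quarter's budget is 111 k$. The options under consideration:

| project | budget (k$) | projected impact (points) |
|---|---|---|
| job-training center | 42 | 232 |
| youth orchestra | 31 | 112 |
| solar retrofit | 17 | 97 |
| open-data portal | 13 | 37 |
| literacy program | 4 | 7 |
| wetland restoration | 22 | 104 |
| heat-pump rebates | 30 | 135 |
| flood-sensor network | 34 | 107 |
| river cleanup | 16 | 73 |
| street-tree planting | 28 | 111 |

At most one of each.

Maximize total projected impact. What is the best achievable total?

568

Ranking by ratio (projected impact/k$): solar retrofit 5.71, job-training center 5.52, wetland restoration 4.73.
Taking the top-ratio projects first gives job-training center + solar retrofit + open-data portal + wetland restoration + river cleanup for 543 (110 k$).
The 29 k$ tied up in open-data portal and river cleanup is better spent on heat-pump rebates — total rises to 568 (111 k$).
Next best is job-training center + solar retrofit + literacy program + heat-pump rebates + river cleanup at 544 (109 k$) — short by 24.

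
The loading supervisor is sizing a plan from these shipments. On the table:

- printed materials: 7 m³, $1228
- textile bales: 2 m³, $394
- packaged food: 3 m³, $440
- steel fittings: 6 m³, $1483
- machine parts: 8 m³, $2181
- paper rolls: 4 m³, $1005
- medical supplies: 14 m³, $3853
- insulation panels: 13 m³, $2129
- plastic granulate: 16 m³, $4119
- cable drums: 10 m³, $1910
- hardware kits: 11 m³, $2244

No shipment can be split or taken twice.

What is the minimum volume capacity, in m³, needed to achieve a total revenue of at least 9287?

Look for the lowest-volume combination reaching 9287.
steel fittings + medical supplies + plastic granulate reaches 9455 using 36 m³.
Below 36 m³ the best achievable stays under 9287.

36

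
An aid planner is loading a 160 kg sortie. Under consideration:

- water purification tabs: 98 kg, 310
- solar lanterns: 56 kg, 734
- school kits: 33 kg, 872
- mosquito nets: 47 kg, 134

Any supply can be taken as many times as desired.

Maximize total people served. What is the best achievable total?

Taking 4×school kits: 132 kg used, 3488 in people served.
The spare 28 kg is too small for any remaining supply, and no exchange beats 3488.

3488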